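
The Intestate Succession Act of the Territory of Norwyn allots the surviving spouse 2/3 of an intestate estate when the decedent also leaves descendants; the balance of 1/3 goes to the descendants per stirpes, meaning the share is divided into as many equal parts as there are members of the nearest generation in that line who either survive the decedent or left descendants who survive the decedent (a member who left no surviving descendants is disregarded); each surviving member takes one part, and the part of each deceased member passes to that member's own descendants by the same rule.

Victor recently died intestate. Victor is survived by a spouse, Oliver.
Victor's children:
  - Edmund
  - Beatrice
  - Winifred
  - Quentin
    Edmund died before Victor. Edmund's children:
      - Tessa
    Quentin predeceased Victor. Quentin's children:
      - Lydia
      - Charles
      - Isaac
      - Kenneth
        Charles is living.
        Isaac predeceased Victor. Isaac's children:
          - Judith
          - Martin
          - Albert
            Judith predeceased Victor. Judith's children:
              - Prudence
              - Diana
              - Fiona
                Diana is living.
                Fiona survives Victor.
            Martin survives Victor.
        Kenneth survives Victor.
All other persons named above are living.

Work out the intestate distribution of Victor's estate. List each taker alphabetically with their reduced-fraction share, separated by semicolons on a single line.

Oliver, as surviving spouse, takes 2/3.
The remaining 1/3 passes to Victor's descendants per stirpes.
The 1/3 is divided into 4 equal shares of 1/12 among Edmund, Beatrice, Winifred, Quentin.
Edmund predeceased; the 1/12 allotted to Edmund's branch passes to Edmund's issue by representation.
Tessa is the sole taker at this level and receives the full 1/12.
Beatrice is living and takes 1/12.
Winifred is living and takes 1/12.
Quentin predeceased; the 1/12 allotted to Quentin's branch passes to Quentin's issue by representation.
The 1/12 is divided into 4 equal shares of 1/48 among Lydia, Charles, Isaac, Kenneth.
Lydia is living and takes 1/48.
Charles is living and takes 1/48.
Isaac predeceased; the 1/48 allotted to Isaac's branch passes to Isaac's issue by representation.
The 1/48 is divided into 3 equal shares of 1/144 among Judith, Martin, Albert.
Judith predeceased; the 1/144 allotted to Judith's branch passes to Judith's issue by representation.
The 1/144 is divided into 3 equal shares of 1/432 among Prudence, Diana, Fiona.
Prudence is living and takes 1/432.
Diana is living and takes 1/432.
Fiona is living and takes 1/432.
Martin is living and takes 1/144.
Albert is living and takes 1/144.
Kenneth is living and takes 1/48.

Albert 1/144; Beatrice 1/12; Charles 1/48; Diana 1/432; Fiona 1/432; Kenneth 1/48; Lydia 1/48; Martin 1/144; Oliver 2/3; Prudence 1/432; Tessa 1/12; Winifred 1/12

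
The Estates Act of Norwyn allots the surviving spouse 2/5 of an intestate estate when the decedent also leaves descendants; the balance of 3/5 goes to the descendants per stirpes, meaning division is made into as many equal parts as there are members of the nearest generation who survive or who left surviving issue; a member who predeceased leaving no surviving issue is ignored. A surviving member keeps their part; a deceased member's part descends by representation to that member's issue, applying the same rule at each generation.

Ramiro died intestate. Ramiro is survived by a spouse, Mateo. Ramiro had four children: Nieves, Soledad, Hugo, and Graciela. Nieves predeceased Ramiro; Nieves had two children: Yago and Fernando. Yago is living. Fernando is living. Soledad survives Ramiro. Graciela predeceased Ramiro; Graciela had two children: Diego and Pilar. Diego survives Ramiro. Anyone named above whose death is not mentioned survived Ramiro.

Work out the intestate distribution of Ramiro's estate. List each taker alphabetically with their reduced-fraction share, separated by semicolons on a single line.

Diego 3/40; Fernando 3/40; Hugo 3/20; Mateo 2/5; Pilar 3/40; Soledad 3/20; Yago 3/40

Mateo, as surviving spouse, takes 2/5.
The remaining 3/5 passes to Ramiro's descendants per stirpes.
The 3/5 is divided into 4 equal shares of 3/20 among Nieves, Soledad, Hugo, Graciela.
Nieves predeceased; the 3/20 allotted to Nieves's branch passes to Nieves's issue by representation.
The 3/20 is divided into 2 equal shares of 3/40 among Yago, Fernando.
Yago is living and takes 3/40.
Fernando is living and takes 3/40.
Soledad is living and takes 3/20.
Hugo is living and takes 3/20.
Graciela predeceased; the 3/20 allotted to Graciela's branch passes to Graciela's issue by representation.
The 3/20 is divided into 2 equal shares of 3/40 among Diego, Pilar.
Diego is living and takes 3/40.
Pilar is living and takes 3/40.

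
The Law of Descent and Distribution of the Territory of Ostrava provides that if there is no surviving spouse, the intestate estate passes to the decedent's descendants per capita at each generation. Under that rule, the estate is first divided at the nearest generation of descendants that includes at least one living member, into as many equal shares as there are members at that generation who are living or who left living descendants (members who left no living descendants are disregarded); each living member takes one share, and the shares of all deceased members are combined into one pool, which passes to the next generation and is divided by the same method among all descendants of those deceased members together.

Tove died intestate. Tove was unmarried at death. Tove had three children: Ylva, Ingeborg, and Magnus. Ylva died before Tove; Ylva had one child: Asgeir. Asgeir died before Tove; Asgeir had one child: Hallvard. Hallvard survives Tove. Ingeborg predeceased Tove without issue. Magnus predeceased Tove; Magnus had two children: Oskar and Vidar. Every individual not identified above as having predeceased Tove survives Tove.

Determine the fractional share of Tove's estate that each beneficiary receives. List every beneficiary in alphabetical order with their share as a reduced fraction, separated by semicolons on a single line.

There is no surviving spouse, so the entire estate passes to Tove's descendants per capita at each generation.
No one at generation 1 (Ylva, Magnus) is living; moving to the next generation.
At generation 2 (Asgeir, Oskar, Vidar) there are 3 shares of (1)/3 = 1/3 each.
Living: Oskar and Vidar — each takes 1/3.
Deceased: Asgeir. That 1/3 share is carried to generation 3.
At generation 3 (Hallvard) there are 1 shares of (1/3)/1 = 1/3 each.
Living: Hallvard — each takes 1/3.

Hallvard 1/3; Oskar 1/3; Vidar 1/3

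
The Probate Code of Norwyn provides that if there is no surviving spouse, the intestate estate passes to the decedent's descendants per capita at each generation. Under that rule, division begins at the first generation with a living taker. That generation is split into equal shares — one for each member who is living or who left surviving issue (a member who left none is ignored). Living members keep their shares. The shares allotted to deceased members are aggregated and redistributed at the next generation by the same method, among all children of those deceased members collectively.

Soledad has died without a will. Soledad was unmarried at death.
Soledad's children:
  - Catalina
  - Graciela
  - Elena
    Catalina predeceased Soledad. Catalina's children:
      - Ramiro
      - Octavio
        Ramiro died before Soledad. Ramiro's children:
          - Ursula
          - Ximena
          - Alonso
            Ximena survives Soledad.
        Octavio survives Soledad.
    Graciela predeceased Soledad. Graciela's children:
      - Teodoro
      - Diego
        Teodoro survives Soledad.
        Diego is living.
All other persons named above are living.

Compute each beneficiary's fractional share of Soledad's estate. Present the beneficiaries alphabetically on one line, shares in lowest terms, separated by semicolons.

There is no surviving spouse, so the entire estate passes to Soledad's descendants per capita at each generation.
At generation 1 (Catalina, Graciela, Elena) there are 3 shares of (1)/3 = 1/3 each.
Living: Elena — each takes 1/3.
Deceased: Catalina and Graciela. Their combined 2/3 is pooled and carried to generation 2.
At generation 2 (Ramiro, Octavio, Teodoro, Diego) there are 4 shares of (2/3)/4 = 1/6 each.
Living: Octavio, Teodoro, and Diego — each takes 1/6.
Deceased: Ramiro. That 1/6 share is carried to generation 3.
At generation 3 (Ursula, Ximena, Alonso) there are 3 shares of (1/6)/3 = 1/18 each.
Living: Ursula, Ximena, and Alonso — each takes 1/18.

Alonso 1/18; Diego 1/6; Elena 1/3; Octavio 1/6; Teodoro 1/6; Ursula 1/18; Ximena 1/18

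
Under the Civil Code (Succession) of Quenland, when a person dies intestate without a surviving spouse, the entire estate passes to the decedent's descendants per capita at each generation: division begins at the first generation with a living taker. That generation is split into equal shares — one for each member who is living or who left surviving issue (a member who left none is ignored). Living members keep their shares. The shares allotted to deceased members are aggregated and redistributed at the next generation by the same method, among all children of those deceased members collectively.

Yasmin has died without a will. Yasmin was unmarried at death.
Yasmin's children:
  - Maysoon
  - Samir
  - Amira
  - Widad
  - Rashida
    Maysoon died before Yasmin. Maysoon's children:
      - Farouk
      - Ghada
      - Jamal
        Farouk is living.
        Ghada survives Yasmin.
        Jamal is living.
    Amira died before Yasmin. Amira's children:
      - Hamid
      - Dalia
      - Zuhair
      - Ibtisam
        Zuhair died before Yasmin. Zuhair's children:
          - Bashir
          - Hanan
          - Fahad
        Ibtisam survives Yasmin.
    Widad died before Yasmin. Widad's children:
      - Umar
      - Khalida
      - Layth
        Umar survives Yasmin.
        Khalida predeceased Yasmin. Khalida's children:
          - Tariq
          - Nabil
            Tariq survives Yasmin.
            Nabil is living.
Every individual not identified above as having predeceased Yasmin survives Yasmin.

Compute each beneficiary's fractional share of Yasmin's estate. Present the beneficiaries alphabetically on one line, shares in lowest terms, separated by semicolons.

There is no surviving spouse, so the entire estate passes to Yasmin's descendants per capita at each generation.
At generation 1 (Maysoon, Samir, Amira, Widad, Rashida) there are 5 shares of (1)/5 = 1/5 each.
Living: Samir and Rashida — each takes 1/5.
Deceased: Maysoon, Amira, and Widad. Their combined 3/5 is pooled and carried to generation 2.
At generation 2 (Farouk, Ghada, Jamal, Hamid, Dalia, Zuhair, Ibtisam, Umar, Khalida, Layth) there are 10 shares of (3/5)/10 = 3/50 each.
Living: Farouk, Ghada, Jamal, Hamid, Dalia, Ibtisam, Umar, and Layth — each takes 3/50.
Deceased: Zuhair and Khalida. Their combined 3/25 is pooled and carried to generation 3.
At generation 3 (Bashir, Hanan, Fahad, Tariq, Nabil) there are 5 shares of (3/25)/5 = 3/125 each.
Living: Bashir, Hanan, Fahad, Tariq, and Nabil — each takes 3/125.

Bashir 3/125; Dalia 3/50; Fahad 3/125; Farouk 3/50; Ghada 3/50; Hamid 3/50; Hanan 3/125; Ibtisam 3/50; Jamal 3/50; Layth 3/50; Nabil 3/125; Rashida 1/5; Samir 1/5; Tariq 3/125; Umar 3/50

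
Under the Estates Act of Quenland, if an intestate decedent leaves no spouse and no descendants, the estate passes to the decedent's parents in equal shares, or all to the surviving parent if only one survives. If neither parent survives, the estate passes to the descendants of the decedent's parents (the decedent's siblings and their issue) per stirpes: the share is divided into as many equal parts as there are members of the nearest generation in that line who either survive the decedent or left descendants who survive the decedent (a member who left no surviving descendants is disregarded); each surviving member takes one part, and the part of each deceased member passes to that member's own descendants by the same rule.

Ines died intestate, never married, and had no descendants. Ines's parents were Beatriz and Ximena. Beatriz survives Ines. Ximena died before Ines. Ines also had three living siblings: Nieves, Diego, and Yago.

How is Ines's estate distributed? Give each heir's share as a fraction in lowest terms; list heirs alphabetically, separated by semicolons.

Beatriz 1

Only one parent, Beatriz, survives, so Beatriz takes the entire estate. The siblings take nothing because a surviving parent has priority.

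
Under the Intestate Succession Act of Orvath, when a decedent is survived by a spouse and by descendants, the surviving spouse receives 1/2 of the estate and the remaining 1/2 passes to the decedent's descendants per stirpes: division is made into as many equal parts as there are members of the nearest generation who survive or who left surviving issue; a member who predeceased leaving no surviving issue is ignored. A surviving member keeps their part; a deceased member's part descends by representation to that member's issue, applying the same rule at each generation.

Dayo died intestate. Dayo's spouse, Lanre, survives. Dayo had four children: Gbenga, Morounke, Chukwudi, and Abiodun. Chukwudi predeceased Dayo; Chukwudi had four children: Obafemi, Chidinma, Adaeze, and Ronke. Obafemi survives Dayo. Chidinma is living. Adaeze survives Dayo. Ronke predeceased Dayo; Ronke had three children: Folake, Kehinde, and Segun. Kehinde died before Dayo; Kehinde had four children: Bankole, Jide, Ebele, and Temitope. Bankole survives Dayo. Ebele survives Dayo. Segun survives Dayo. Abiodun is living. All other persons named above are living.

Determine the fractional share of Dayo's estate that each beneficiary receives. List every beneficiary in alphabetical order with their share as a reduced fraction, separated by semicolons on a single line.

Lanre, as surviving spouse, takes 1/2.
The remaining 1/2 passes to Dayo's descendants per stirpes.
The 1/2 is divided into 4 equal shares of 1/8 among Gbenga, Morounke, Chukwudi, Abiodun.
Gbenga is living and takes 1/8.
Morounke is living and takes 1/8.
Chukwudi predeceased; the 1/8 allotted to Chukwudi's branch passes to Chukwudi's issue by representation.
The 1/8 is divided into 4 equal shares of 1/32 among Obafemi, Chidinma, Adaeze, Ronke.
Obafemi is living and takes 1/32.
Chidinma is living and takes 1/32.
Adaeze is living and takes 1/32.
Ronke predeceased; the 1/32 allotted to Ronke's branch passes to Ronke's issue by representation.
The 1/32 is divided into 3 equal shares of 1/96 among Folake, Kehinde, Segun.
Folake is living and takes 1/96.
Kehinde predeceased; the 1/96 allotted to Kehinde's branch passes to Kehinde's issue by representation.
The 1/96 is divided into 4 equal shares of 1/384 among Bankole, Jide, Ebele, Temitope.
Bankole is living and takes 1/384.
Jide is living and takes 1/384.
Ebele is living and takes 1/384.
Temitope is living and takes 1/384.
Segun is living and takes 1/96.
Abiodun is living and takes 1/8.

Abiodun 1/8; Adaeze 1/32; Bankole 1/384; Chidinma 1/32; Ebele 1/384; Folake 1/96; Gbenga 1/8; Jide 1/384; Lanre 1/2; Morounke 1/8; Obafemi 1/32; Segun 1/96; Temitope 1/384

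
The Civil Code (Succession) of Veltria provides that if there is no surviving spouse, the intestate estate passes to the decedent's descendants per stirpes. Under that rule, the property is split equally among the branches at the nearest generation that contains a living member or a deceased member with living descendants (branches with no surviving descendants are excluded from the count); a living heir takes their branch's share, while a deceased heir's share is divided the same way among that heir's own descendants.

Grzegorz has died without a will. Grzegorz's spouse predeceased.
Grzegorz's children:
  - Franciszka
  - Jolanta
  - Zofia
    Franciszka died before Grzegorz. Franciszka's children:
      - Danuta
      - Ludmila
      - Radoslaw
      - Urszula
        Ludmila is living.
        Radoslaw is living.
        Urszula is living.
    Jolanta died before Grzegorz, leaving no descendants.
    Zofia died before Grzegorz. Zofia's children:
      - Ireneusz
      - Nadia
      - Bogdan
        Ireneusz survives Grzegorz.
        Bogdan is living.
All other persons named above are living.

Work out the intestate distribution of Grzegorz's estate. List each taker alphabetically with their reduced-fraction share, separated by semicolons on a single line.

There is no surviving spouse, so the entire estate passes to Grzegorz's descendants per stirpes.
Jolanta left no surviving issue, so that branch lapses and is disregarded.
The estate is divided into 2 equal shares of 1/2 among Franciszka, Zofia.
Franciszka predeceased; the 1/2 allotted to Franciszka's branch passes to Franciszka's issue by representation.
The 1/2 is divided into 4 equal shares of 1/8 among Danuta, Ludmila, Radoslaw, Urszula.
Danuta is living and takes 1/8.
Ludmila is living and takes 1/8.
Radoslaw is living and takes 1/8.
Urszula is living and takes 1/8.
Zofia predeceased; the 1/2 allotted to Zofia's branch passes to Zofia's issue by representation.
The 1/2 is divided into 3 equal shares of 1/6 among Ireneusz, Nadia, Bogdan.
Ireneusz is living and takes 1/6.
Nadia is living and takes 1/6.
Bogdan is living and takes 1/6.

Bogdan 1/6; Danuta 1/8; Ireneusz 1/6; Ludmila 1/8; Nadia 1/6; Radoslaw 1/8; Urszula 1/8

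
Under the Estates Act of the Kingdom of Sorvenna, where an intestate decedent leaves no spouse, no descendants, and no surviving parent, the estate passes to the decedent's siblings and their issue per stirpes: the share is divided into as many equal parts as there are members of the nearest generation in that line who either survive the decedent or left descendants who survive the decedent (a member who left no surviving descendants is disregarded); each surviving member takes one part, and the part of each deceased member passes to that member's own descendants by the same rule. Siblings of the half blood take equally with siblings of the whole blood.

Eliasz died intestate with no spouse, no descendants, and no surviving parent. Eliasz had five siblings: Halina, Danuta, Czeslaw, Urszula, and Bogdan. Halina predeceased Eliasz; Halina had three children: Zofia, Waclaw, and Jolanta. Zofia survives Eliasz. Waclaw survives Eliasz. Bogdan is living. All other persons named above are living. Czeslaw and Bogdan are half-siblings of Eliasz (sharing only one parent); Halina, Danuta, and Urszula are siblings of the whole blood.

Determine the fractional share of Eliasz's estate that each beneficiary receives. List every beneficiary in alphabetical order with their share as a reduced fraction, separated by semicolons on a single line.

No spouse, descendants, or parent survives, so the estate passes to Eliasz's siblings per stirpes.
Half-blood and whole-blood siblings take equally under the stated rule.
The estate is divided into 5 equal shares of 1/5 among Halina, Danuta, Czeslaw, Urszula, Bogdan.
Halina predeceased; the 1/5 allotted to Halina's branch passes to Halina's issue by representation.
The 1/5 is divided into 3 equal shares of 1/15 among Zofia, Waclaw, Jolanta.
Zofia is living and takes 1/15.
Waclaw is living and takes 1/15.
Jolanta is living and takes 1/15.
Danuta is living and takes 1/5.
Czeslaw is living and takes 1/5.
Urszula is living and takes 1/5.
Bogdan is living and takes 1/5.

Bogdan 1/5; Czeslaw 1/5; Danuta 1/5; Jolanta 1/15; Urszula 1/5; Waclaw 1/15; Zofia 1/15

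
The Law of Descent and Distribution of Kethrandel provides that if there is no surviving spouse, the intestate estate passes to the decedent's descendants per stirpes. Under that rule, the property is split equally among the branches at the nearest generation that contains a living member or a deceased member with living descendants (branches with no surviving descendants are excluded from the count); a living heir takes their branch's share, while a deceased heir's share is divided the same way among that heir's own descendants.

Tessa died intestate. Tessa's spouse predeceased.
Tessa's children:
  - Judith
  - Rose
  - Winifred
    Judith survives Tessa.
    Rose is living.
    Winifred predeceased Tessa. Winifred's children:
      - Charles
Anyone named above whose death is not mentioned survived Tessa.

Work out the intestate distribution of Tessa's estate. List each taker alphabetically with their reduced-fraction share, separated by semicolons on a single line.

There is no surviving spouse, so the entire estate passes to Tessa's descendants per stirpes.
The estate is divided into 3 equal shares of 1/3 among Judith, Rose, Winifred.
Judith is living and takes 1/3.
Rose is living and takes 1/3.
Winifred predeceased; the 1/3 allotted to Winifred's branch passes to Winifred's issue by representation.
Charles is the sole taker at this level and receives the full 1/3.

Charles 1/3; Judith 1/3; Rose 1/3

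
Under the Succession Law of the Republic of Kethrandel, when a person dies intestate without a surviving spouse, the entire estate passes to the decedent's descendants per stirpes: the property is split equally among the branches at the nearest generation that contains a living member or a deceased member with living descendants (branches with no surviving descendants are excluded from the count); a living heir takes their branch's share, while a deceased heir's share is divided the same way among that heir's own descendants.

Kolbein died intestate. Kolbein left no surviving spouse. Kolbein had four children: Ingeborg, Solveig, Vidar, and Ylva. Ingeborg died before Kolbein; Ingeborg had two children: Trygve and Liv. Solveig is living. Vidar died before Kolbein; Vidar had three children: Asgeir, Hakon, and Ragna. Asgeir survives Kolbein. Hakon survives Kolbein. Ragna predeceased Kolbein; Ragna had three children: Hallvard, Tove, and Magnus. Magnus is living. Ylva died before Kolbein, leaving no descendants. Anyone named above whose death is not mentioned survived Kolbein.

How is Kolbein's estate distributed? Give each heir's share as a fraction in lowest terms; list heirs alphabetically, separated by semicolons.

There is no surviving spouse, so the entire estate passes to Kolbein's descendants per stirpes.
Ylva left no surviving issue, so that branch lapses and is disregarded.
The estate is divided into 3 equal shares of 1/3 among Ingeborg, Solveig, Vidar.
Ingeborg predeceased; the 1/3 allotted to Ingeborg's branch passes to Ingeborg's issue by representation.
The 1/3 is divided into 2 equal shares of 1/6 among Trygve, Liv.
Trygve is living and takes 1/6.
Liv is living and takes 1/6.
Solveig is living and takes 1/3.
Vidar predeceased; the 1/3 allotted to Vidar's branch passes to Vidar's issue by representation.
The 1/3 is divided into 3 equal shares of 1/9 among Asgeir, Hakon, Ragna.
Asgeir is living and takes 1/9.
Hakon is living and takes 1/9.
Ragna predeceased; the 1/9 allotted to Ragna's branch passes to Ragna's issue by representation.
The 1/9 is divided into 3 equal shares of 1/27 among Hallvard, Tove, Magnus.
Hallvard is living and takes 1/27.
Tove is living and takes 1/27.
Magnus is living and takes 1/27.

Asgeir 1/9; Hakon 1/9; Hallvard 1/27; Liv 1/6; Magnus 1/27; Solveig 1/3; Tove 1/27; Trygve 1/6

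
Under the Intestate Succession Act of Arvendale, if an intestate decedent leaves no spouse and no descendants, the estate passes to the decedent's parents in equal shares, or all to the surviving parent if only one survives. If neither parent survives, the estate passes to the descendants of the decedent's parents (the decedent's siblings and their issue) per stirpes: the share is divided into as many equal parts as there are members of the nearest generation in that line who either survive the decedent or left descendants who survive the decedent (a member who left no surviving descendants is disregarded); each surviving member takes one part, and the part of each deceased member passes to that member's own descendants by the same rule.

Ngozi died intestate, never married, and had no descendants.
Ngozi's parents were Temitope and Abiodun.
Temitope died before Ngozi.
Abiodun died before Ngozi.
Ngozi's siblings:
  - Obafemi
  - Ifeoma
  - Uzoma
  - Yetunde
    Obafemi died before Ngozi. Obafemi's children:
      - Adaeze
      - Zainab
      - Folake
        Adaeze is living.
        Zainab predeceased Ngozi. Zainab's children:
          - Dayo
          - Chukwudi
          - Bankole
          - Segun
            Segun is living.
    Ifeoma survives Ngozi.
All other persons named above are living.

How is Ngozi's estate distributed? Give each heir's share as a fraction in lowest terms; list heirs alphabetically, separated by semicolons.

Neither parent survives and there are no descendants, so the estate passes to Ngozi's siblings and their issue per stirpes.
The estate is divided into 4 equal shares of 1/4 among Obafemi, Ifeoma, Uzoma, Yetunde.
Obafemi predeceased; the 1/4 allotted to Obafemi's branch passes to Obafemi's issue by representation.
The 1/4 is divided into 3 equal shares of 1/12 among Adaeze, Zainab, Folake.
Adaeze is living and takes 1/12.
Zainab predeceased; the 1/12 allotted to Zainab's branch passes to Zainab's issue by representation.
The 1/12 is divided into 4 equal shares of 1/48 among Dayo, Chukwudi, Bankole, Segun.
Dayo is living and takes 1/48.
Chukwudi is living and takes 1/48.
Bankole is living and takes 1/48.
Segun is living and takes 1/48.
Folake is living and takes 1/12.
Ifeoma is living and takes 1/4.
Uzoma is living and takes 1/4.
Yetunde is living and takes 1/4.

Adaeze 1/12; Bankole 1/48; Chukwudi 1/48; Dayo 1/48; Folake 1/12; Ifeoma 1/4; Segun 1/48; Uzoma 1/4; Yetunde 1/4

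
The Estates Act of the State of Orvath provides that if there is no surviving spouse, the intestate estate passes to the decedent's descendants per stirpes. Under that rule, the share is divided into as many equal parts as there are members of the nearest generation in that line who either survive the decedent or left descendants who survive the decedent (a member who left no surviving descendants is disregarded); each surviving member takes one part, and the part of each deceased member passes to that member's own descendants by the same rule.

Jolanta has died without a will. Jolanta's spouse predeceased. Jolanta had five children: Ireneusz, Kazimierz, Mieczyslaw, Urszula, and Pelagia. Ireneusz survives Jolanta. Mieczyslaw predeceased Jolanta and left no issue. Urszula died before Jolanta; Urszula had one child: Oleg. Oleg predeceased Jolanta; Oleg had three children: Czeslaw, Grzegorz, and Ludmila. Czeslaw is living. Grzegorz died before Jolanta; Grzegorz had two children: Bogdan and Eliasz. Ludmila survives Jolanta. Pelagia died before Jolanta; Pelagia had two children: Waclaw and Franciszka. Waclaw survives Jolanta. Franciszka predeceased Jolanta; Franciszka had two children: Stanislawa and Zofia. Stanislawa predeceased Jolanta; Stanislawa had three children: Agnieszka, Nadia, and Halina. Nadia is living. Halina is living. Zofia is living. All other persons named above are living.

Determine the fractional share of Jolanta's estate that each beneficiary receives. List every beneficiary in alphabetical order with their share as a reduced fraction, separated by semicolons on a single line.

There is no surviving spouse, so the entire estate passes to Jolanta's descendants per stirpes.
Mieczyslaw left no surviving issue, so that branch lapses and is disregarded.
The estate is divided into 4 equal shares of 1/4 among Ireneusz, Kazimierz, Urszula, Pelagia.
Ireneusz is living and takes 1/4.
Kazimierz is living and takes 1/4.
Urszula predeceased; the 1/4 allotted to Urszula's branch passes to Urszula's issue by representation.
Oleg's line is the sole branch at this level, so the full 1/4 passes to Oleg's issue by representation.
The 1/4 is divided into 3 equal shares of 1/12 among Czeslaw, Grzegorz, Ludmila.
Czeslaw is living and takes 1/12.
Grzegorz predeceased; the 1/12 allotted to Grzegorz's branch passes to Grzegorz's issue by representation.
The 1/12 is divided into 2 equal shares of 1/24 among Bogdan, Eliasz.
Bogdan is living and takes 1/24.
Eliasz is living and takes 1/24.
Ludmila is living and takes 1/12.
Pelagia predeceased; the 1/4 allotted to Pelagia's branch passes to Pelagia's issue by representation.
The 1/4 is divided into 2 equal shares of 1/8 among Waclaw, Franciszka.
Waclaw is living and takes 1/8.
Franciszka predeceased; the 1/8 allotted to Franciszka's branch passes to Franciszka's issue by representation.
The 1/8 is divided into 2 equal shares of 1/16 among Stanislawa, Zofia.
Stanislawa predeceased; the 1/16 allotted to Stanislawa's branch passes to Stanislawa's issue by representation.
The 1/16 is divided into 3 equal shares of 1/48 among Agnieszka, Nadia, Halina.
Agnieszka is living and takes 1/48.
Nadia is living and takes 1/48.
Halina is living and takes 1/48.
Zofia is living and takes 1/16.

Agnieszka 1/48; Bogdan 1/24; Czeslaw 1/12; Eliasz 1/24; Halina 1/48; Ireneusz 1/4; Kazimierz 1/4; Ludmila 1/12; Nadia 1/48; Waclaw 1/8; Zofia 1/16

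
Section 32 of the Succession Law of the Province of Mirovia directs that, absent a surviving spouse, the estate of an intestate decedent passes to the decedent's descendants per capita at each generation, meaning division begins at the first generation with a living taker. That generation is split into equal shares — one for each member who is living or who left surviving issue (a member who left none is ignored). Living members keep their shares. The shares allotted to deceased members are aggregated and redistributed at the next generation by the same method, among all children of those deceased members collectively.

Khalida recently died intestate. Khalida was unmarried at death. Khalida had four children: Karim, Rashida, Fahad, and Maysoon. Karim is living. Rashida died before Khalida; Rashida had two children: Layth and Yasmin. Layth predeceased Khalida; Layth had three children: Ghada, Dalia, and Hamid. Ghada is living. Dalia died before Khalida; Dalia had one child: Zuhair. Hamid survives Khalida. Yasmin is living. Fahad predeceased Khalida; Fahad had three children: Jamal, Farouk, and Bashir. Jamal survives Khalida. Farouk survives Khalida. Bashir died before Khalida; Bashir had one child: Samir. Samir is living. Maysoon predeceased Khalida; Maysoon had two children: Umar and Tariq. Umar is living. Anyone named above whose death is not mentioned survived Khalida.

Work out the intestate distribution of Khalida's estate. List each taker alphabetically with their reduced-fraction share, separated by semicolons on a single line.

There is no surviving spouse, so the entire estate passes to Khalida's descendants per capita at each generation.
At generation 1 (Karim, Rashida, Fahad, Maysoon) there are 4 shares of (1)/4 = 1/4 each.
Living: Karim — each takes 1/4.
Deceased: Rashida, Fahad, and Maysoon. Their combined 3/4 is pooled and carried to generation 2.
At generation 2 (Layth, Yasmin, Jamal, Farouk, Bashir, Umar, Tariq) there are 7 shares of (3/4)/7 = 3/28 each.
Living: Yasmin, Jamal, Farouk, Umar, and Tariq — each takes 3/28.
Deceased: Layth and Bashir. Their combined 3/14 is pooled and carried to generation 3.
At generation 3 (Ghada, Dalia, Hamid, Samir) there are 4 shares of (3/14)/4 = 3/56 each.
Living: Ghada, Hamid, and Samir — each takes 3/56.
Deceased: Dalia. That 3/56 share is carried to generation 4.
At generation 4 (Zuhair) there are 1 shares of (3/56)/1 = 3/56 each.
Living: Zuhair — each takes 3/56.

Farouk 3/28; Ghada 3/56; Hamid 3/56; Jamal 3/28; Karim 1/4; Samir 3/56; Tariq 3/28; Umar 3/28; Yasmin 3/28; Zuhair 3/56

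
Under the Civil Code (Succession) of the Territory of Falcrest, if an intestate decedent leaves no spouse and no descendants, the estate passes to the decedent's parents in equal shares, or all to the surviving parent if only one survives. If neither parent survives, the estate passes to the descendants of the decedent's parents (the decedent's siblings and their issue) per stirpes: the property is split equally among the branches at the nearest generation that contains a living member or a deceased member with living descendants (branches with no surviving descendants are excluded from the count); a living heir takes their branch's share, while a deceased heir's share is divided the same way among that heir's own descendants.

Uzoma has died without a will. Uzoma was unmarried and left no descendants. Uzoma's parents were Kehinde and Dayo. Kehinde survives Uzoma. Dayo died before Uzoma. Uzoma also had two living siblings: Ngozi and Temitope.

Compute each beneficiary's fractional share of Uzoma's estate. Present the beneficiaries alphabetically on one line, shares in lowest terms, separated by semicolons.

Only one parent, Kehinde, survives, so Kehinde takes the entire estate. The siblings take nothing because a surviving parent has priority.

Kehinde 1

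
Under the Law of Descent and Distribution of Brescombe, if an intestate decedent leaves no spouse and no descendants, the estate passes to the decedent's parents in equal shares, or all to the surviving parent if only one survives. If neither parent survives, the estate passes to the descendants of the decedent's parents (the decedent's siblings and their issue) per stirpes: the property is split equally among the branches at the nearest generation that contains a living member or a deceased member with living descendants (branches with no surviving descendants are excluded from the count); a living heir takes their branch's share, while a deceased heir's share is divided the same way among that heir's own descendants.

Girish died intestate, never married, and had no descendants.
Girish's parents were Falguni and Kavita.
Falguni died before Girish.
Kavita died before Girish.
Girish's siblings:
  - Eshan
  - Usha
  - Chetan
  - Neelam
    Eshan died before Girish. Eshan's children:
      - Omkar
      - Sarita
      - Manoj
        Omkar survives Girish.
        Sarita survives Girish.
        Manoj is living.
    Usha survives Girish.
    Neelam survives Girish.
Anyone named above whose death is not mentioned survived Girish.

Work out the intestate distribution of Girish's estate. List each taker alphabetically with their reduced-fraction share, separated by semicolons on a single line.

Chetan 1/4; Manoj 1/12; Neelam 1/4; Omkar 1/12; Sarita 1/12; Usha 1/4

Neither parent survives and there are no descendants, so the estate passes to Girish's siblings and their issue per stirpes.
The estate is divided into 4 equal shares of 1/4 among Eshan, Usha, Chetan, Neelam.
Eshan predeceased; the 1/4 allotted to Eshan's branch passes to Eshan's issue by representation.
The 1/4 is divided into 3 equal shares of 1/12 among Omkar, Sarita, Manoj.
Omkar is living and takes 1/12.
Sarita is living and takes 1/12.
Manoj is living and takes 1/12.
Usha is living and takes 1/4.
Chetan is living and takes 1/4.
Neelam is living and takes 1/4.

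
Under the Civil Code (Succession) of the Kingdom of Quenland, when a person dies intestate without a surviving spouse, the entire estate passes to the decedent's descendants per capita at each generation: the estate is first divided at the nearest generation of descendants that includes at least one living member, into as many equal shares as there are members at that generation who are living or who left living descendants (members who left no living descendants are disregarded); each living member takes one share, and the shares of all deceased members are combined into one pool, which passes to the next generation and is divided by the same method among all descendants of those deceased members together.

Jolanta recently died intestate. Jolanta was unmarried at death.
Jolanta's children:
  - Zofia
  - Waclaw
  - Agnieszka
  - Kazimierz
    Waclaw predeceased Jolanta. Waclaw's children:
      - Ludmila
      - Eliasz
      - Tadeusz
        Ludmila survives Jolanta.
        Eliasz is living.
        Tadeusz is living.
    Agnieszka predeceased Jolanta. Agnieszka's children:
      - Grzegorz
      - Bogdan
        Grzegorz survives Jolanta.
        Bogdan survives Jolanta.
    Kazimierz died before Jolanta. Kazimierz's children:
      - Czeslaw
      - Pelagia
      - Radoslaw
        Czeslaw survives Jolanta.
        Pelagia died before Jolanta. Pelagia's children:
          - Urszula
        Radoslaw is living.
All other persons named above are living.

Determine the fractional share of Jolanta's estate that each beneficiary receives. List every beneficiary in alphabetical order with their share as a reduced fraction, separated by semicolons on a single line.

Bogdan 3/32; Czeslaw 3/32; Eliasz 3/32; Grzegorz 3/32; Ludmila 3/32; Radoslaw 3/32; Tadeusz 3/32; Urszula 3/32; Zofia 1/4

There is no surviving spouse, so the entire estate passes to Jolanta's descendants per capita at each generation.
At generation 1 (Zofia, Waclaw, Agnieszka, Kazimierz) there are 4 shares of (1)/4 = 1/4 each.
Living: Zofia — each takes 1/4.
Deceased: Waclaw, Agnieszka, and Kazimierz. Their combined 3/4 is pooled and carried to generation 2.
At generation 2 (Ludmila, Eliasz, Tadeusz, Grzegorz, Bogdan, Czeslaw, Pelagia, Radoslaw) there are 8 shares of (3/4)/8 = 3/32 each.
Living: Ludmila, Eliasz, Tadeusz, Grzegorz, Bogdan, Czeslaw, and Radoslaw — each takes 3/32.
Deceased: Pelagia. That 3/32 share is carried to generation 3.
At generation 3 (Urszula) there are 1 shares of (3/32)/1 = 3/32 each.
Living: Urszula — each takes 3/32.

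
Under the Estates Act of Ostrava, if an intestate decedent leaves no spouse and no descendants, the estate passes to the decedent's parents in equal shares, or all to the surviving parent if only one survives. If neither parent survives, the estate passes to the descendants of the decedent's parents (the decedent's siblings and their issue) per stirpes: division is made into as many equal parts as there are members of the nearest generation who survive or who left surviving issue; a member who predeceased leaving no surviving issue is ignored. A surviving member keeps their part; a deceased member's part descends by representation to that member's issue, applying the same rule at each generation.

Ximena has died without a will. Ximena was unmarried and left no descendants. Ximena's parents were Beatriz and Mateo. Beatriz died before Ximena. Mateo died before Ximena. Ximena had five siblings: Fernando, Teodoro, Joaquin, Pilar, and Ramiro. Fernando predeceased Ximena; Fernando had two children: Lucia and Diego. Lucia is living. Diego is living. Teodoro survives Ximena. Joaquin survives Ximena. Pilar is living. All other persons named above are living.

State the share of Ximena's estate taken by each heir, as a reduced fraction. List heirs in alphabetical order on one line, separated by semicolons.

Diego 1/10; Joaquin 1/5; Lucia 1/10; Pilar 1/5; Ramiro 1/5; Teodoro 1/5

Neither parent survives and there are no descendants, so the estate passes to Ximena's siblings and their issue per stirpes.
The estate is divided into 5 equal shares of 1/5 among Fernando, Teodoro, Joaquin, Pilar, Ramiro.
Fernando predeceased; the 1/5 allotted to Fernando's branch passes to Fernando's issue by representation.
The 1/5 is divided into 2 equal shares of 1/10 among Lucia, Diego.
Lucia is living and takes 1/10.
Diego is living and takes 1/10.
Teodoro is living and takes 1/5.
Joaquin is living and takes 1/5.
Pilar is living and takes 1/5.
Ramiro is living and takes 1/5.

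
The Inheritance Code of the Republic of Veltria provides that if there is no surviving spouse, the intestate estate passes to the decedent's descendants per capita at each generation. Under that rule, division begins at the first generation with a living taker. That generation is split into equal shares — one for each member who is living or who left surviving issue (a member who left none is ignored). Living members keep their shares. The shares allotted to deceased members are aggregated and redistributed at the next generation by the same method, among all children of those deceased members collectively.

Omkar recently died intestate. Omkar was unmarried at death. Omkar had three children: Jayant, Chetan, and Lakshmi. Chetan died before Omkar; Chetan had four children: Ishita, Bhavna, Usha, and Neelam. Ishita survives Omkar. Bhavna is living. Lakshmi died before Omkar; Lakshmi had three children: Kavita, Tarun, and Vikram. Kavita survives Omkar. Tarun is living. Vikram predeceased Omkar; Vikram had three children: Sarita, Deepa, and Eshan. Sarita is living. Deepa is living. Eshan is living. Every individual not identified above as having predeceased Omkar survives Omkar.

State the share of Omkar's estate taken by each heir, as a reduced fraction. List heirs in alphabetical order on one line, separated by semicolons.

Bhavna 2/21; Deepa 2/63; Eshan 2/63; Ishita 2/21; Jayant 1/3; Kavita 2/21; Neelam 2/21; Sarita 2/63; Tarun 2/21; Usha 2/21

There is no surviving spouse, so the entire estate passes to Omkar's descendants per capita at each generation.
At generation 1 (Jayant, Chetan, Lakshmi) there are 3 shares of (1)/3 = 1/3 each.
Living: Jayant — each takes 1/3.
Deceased: Chetan and Lakshmi. Their combined 2/3 is pooled and carried to generation 2.
At generation 2 (Ishita, Bhavna, Usha, Neelam, Kavita, Tarun, Vikram) there are 7 shares of (2/3)/7 = 2/21 each.
Living: Ishita, Bhavna, Usha, Neelam, Kavita, and Tarun — each takes 2/21.
Deceased: Vikram. That 2/21 share is carried to generation 3.
At generation 3 (Sarita, Deepa, Eshan) there are 3 shares of (2/21)/3 = 2/63 each.
Living: Sarita, Deepa, and Eshan — each takes 2/63.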